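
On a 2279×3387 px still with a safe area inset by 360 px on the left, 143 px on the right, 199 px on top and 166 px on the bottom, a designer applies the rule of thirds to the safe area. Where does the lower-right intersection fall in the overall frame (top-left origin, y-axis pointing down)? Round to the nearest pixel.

(1544, 2214)

Content width = 2279 − 360 − 143 = 1776 px; content height = 3387 − 199 − 166 = 3022 px.
Lower-right is two-thirds across and two-thirds down within the safe area.
x = 360 + 2 × 1776/3 = 360 + 1184.00 ≈ 1544
y = 199 + 2 × 3022/3 = 199 + 2014.67 ≈ 2214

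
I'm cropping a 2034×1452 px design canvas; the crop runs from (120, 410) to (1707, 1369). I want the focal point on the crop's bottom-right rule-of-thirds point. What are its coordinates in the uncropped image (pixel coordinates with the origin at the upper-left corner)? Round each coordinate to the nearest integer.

x = 1178 px, y = 1049 px

Crop width = 1707 − 120 = 1587 px; one third is 529.00 px.
Crop height = 1369 − 410 = 959 px; one third is 319.67 px.
The bottom-right point is two-thirds across and two-thirds down within the crop:
x = 120 + 2 × 529.00 ≈ 1178; y = 410 + 2 × 319.67 ≈ 1049.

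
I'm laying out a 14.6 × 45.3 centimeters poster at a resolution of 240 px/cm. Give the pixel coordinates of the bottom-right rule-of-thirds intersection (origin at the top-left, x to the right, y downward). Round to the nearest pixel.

In pixels the canvas is 14.6 × 240 = 3504 wide and 45.3 × 240 = 10872 tall.
The bottom-right point is two-thirds across and two-thirds down:
x = 2 × 3504/3 ≈ 2336; y = 2 × 10872/3 ≈ 7248.

(2336, 7248)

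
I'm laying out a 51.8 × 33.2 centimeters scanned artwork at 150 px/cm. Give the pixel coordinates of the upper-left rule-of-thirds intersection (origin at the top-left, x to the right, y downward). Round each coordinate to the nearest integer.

x = 2590 px, y = 1660 px

In pixels the canvas is 51.8 × 150 = 7770 wide and 33.2 × 150 = 4980 tall.
The upper-left point is one-third across and one-third down:
x = 1 × 7770/3 ≈ 2590; y = 1 × 4980/3 ≈ 1660.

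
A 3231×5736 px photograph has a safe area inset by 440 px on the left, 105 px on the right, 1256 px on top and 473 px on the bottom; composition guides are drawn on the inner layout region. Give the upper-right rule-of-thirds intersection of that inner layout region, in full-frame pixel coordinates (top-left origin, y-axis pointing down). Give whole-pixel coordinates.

Content width = 3231 − 440 − 105 = 2686 px; content height = 5736 − 1256 − 473 = 4007 px.
Upper-right is two-thirds across and one-third down within the inner layout region.
x = 440 + 2 × 2686/3 = 440 + 1790.67 ≈ 2231
y = 1256 + 1 × 4007/3 = 1256 + 1335.67 ≈ 2592

(2231, 2592)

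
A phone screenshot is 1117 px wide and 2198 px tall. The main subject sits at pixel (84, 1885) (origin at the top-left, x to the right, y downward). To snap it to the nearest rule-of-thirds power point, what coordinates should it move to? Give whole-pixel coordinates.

x = 372 px, y = 1465 px

Third lines: x ∈ {372, 745}, y ∈ {733, 1465}.
84 is closer to x = 372; 1885 is closer to y = 1465.
So the nearest intersection is the lower-left power point.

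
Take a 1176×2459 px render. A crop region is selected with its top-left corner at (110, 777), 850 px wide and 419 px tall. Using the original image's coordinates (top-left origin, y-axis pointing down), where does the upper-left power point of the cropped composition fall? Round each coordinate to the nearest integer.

(393, 917)

One third of the crop width 850 is 283.33 px.
One third of the crop height 419 is 139.67 px.
The upper-left point is one-third across and one-third down within the crop:
x = 110 + 1 × 283.33 ≈ 393; y = 777 + 1 × 139.67 ≈ 917.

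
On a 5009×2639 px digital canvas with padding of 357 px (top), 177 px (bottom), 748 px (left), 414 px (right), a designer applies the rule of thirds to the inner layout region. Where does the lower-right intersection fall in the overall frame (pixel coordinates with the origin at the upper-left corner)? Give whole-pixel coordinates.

Content width = 5009 − 748 − 414 = 3847 px; content height = 2639 − 357 − 177 = 2105 px.
Lower-right is two-thirds across and two-thirds down within the inner layout region.
x = 748 + 2 × 3847/3 = 748 + 2564.67 ≈ 3313
y = 357 + 2 × 2105/3 = 357 + 1403.33 ≈ 1760

x = 3313 px, y = 1760 px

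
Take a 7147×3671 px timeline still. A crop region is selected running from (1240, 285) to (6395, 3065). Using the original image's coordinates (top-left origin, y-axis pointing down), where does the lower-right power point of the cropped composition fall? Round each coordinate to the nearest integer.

Crop width = 6395 − 1240 = 5155 px; one third is 1718.33 px.
Crop height = 3065 − 285 = 2780 px; one third is 926.67 px.
The lower-right point is two-thirds across and two-thirds down within the crop:
x = 1240 + 2 × 1718.33 ≈ 4677; y = 285 + 2 × 926.67 ≈ 2138.

x = 4677 px, y = 2138 px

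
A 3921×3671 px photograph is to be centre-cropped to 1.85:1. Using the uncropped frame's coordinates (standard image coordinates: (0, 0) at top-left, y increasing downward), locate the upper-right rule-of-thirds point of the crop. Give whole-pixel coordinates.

3921/3671 < 1.85/1, so the 1.85:1 crop keeps the full width 3921 and trims height to 3921 × 1/1.85 = 2119.46 px.
Top offset = (3671 − 2119.46)/2 = 775.77 px; left offset = 0.
Upper-right is two-thirds across and one-third down within the crop:
x = 0.00 + 2 × 3921.00/3 ≈ 2614; y = 775.77 + 1 × 2119.46/3 ≈ 1482.

(2614, 1482)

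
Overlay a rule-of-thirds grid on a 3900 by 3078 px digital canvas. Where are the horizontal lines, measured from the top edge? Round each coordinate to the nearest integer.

3078 / 3 = 1026, so the horizontal lines sit at one and two thirds of 3078.

1026 px and 2052 px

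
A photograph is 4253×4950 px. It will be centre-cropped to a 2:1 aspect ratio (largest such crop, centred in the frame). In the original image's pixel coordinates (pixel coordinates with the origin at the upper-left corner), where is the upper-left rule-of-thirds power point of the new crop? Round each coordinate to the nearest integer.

4253/4950 < 2/1, so the 2:1 crop keeps the full width 4253 and trims height to 4253 × 1/2 = 2126.50 px.
Top offset = (4950 − 2126.50)/2 = 1411.75 px; left offset = 0.
Upper-left is one-third across and one-third down within the crop:
x = 0.00 + 1 × 4253.00/3 ≈ 1418; y = 1411.75 + 1 × 2126.50/3 ≈ 2121.

(1418, 2121)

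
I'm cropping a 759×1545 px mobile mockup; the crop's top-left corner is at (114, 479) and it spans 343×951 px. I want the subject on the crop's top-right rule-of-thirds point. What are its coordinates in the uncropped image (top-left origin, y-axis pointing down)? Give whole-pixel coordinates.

(343, 796)

One third of the crop width 343 is 114.33 px.
One third of the crop height 951 is 317.00 px.
The top-right point is two-thirds across and one-third down within the crop:
x = 114 + 2 × 114.33 ≈ 343; y = 479 + 1 × 317.00 ≈ 796.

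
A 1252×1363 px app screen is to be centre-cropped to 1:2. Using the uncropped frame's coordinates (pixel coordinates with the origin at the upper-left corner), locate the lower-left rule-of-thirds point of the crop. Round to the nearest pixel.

(512, 909)

1252/1363 > 1/2, so the 1:2 crop keeps the full height 1363 and trims width to 1363 × 1/2 = 681.50 px.
Left offset = (1252 − 681.50)/2 = 285.25 px; top offset = 0.
Lower-left is one-third across and two-thirds down within the crop:
x = 285.25 + 1 × 681.50/3 ≈ 512; y = 0.00 + 2 × 1363.00/3 ≈ 909.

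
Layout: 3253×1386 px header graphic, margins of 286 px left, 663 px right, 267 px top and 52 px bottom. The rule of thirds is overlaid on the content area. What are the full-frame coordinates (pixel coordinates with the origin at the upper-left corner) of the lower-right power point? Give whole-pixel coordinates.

(1822, 978)

Content width = 3253 − 286 − 663 = 2304 px; content height = 1386 − 267 − 52 = 1067 px.
Lower-right is two-thirds across and two-thirds down within the content area.
x = 286 + 2 × 2304/3 = 286 + 1536.00 ≈ 1822
y = 267 + 2 × 1067/3 = 267 + 711.33 ≈ 978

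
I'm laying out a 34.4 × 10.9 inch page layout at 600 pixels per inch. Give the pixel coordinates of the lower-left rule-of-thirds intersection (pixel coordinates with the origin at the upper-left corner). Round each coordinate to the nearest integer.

In pixels the canvas is 34.4 × 600 = 20640 wide and 10.9 × 600 = 6540 tall.
The lower-left point is one-third across and two-thirds down:
x = 1 × 20640/3 ≈ 6880; y = 2 × 6540/3 ≈ 4360.

(6880, 4360)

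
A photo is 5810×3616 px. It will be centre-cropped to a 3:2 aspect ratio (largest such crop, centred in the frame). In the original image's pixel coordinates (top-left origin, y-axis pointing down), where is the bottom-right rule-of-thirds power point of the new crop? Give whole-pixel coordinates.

5810/3616 > 3/2, so the 3:2 crop keeps the full height 3616 and trims width to 3616 × 3/2 = 5424.00 px.
Left offset = (5810 − 5424.00)/2 = 193.00 px; top offset = 0.
Bottom-right is two-thirds across and two-thirds down within the crop:
x = 193.00 + 2 × 5424.00/3 ≈ 3809; y = 0.00 + 2 × 3616.00/3 ≈ 2411.

(3809, 2411)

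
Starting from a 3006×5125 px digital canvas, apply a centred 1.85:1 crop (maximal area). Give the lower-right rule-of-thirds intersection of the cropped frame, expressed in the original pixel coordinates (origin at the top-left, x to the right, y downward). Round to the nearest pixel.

(2004, 2833)

3006/5125 < 1.85/1, so the 1.85:1 crop keeps the full width 3006 and trims height to 3006 × 1/1.85 = 1624.86 px.
Top offset = (5125 − 1624.86)/2 = 1750.07 px; left offset = 0.
Lower-right is two-thirds across and two-thirds down within the crop:
x = 0.00 + 2 × 3006.00/3 ≈ 2004; y = 1750.07 + 2 × 1624.86/3 ≈ 2833.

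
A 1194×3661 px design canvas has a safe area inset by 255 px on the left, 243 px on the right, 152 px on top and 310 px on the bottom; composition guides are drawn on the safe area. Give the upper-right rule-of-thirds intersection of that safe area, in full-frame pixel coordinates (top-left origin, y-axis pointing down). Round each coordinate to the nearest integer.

(719, 1218)

Content width = 1194 − 255 − 243 = 696 px; content height = 3661 − 152 − 310 = 3199 px.
Upper-right is two-thirds across and one-third down within the safe area.
x = 255 + 2 × 696/3 = 255 + 464.00 ≈ 719
y = 152 + 1 × 3199/3 = 152 + 1066.33 ≈ 1218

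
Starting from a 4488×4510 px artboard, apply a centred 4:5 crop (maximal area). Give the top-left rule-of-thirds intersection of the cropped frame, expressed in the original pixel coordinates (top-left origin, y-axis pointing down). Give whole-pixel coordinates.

(1643, 1503)

4488/4510 > 4/5, so the 4:5 crop keeps the full height 4510 and trims width to 4510 × 4/5 = 3608.00 px.
Left offset = (4488 − 3608.00)/2 = 440.00 px; top offset = 0.
Top-left is one-third across and one-third down within the crop:
x = 440.00 + 1 × 3608.00/3 ≈ 1643; y = 0.00 + 1 × 4510.00/3 ≈ 1503.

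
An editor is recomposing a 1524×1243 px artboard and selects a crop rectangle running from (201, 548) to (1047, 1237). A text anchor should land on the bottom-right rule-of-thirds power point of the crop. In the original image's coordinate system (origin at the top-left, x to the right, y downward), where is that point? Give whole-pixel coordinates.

x = 765 px, y = 1007 px

Crop width = 1047 − 201 = 846 px; one third is 282.00 px.
Crop height = 1237 − 548 = 689 px; one third is 229.67 px.
The bottom-right point is two-thirds across and two-thirds down within the crop:
x = 201 + 2 × 282.00 ≈ 765; y = 548 + 2 × 229.67 ≈ 1007.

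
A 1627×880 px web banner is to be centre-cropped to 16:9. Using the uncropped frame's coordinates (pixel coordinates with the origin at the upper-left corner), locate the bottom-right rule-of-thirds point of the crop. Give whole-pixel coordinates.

(1074, 587)

1627/880 > 16/9, so the 16:9 crop keeps the full height 880 and trims width to 880 × 16/9 = 1564.44 px.
Left offset = (1627 − 1564.44)/2 = 31.28 px; top offset = 0.
Bottom-right is two-thirds across and two-thirds down within the crop:
x = 31.28 + 2 × 1564.44/3 ≈ 1074; y = 0.00 + 2 × 880.00/3 ≈ 587.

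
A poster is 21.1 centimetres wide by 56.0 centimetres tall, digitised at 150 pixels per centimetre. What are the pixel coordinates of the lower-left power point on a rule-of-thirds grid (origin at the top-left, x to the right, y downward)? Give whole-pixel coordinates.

In pixels the canvas is 21.1 × 150 = 3165 wide and 56.0 × 150 = 8400 tall.
The lower-left point is one-third across and two-thirds down:
x = 1 × 3165/3 ≈ 1055; y = 2 × 8400/3 ≈ 5600.

(1055, 5600)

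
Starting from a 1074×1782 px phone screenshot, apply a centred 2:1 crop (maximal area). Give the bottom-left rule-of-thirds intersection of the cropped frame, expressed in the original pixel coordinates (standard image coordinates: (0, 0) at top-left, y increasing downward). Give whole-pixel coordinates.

1074/1782 < 2/1, so the 2:1 crop keeps the full width 1074 and trims height to 1074 × 1/2 = 537.00 px.
Top offset = (1782 − 537.00)/2 = 622.50 px; left offset = 0.
Bottom-left is one-third across and two-thirds down within the crop:
x = 0.00 + 1 × 1074.00/3 ≈ 358; y = 622.50 + 2 × 537.00/3 ≈ 981.

(358, 981)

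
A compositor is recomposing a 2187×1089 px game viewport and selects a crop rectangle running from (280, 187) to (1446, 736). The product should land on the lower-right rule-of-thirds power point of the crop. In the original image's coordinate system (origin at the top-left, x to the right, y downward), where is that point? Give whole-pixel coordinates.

x = 1057 px, y = 553 px

Crop width = 1446 − 280 = 1166 px; one third is 388.67 px.
Crop height = 736 − 187 = 549 px; one third is 183.00 px.
The lower-right point is two-thirds across and two-thirds down within the crop:
x = 280 + 2 × 388.67 ≈ 1057; y = 187 + 2 × 183.00 ≈ 553.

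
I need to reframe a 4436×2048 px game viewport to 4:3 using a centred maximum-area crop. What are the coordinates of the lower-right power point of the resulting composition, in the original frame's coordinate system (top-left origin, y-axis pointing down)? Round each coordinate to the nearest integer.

(2673, 1365)

4436/2048 > 4/3, so the 4:3 crop keeps the full height 2048 and trims width to 2048 × 4/3 = 2730.67 px.
Left offset = (4436 − 2730.67)/2 = 852.67 px; top offset = 0.
Lower-right is two-thirds across and two-thirds down within the crop:
x = 852.67 + 2 × 2730.67/3 ≈ 2673; y = 0.00 + 2 × 2048.00/3 ≈ 1365.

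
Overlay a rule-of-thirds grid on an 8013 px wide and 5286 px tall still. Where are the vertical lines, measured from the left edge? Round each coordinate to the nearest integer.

8013 / 3 = 2671, so the vertical lines sit at one and two thirds of 8013.

x = 2671 px and x = 5342 px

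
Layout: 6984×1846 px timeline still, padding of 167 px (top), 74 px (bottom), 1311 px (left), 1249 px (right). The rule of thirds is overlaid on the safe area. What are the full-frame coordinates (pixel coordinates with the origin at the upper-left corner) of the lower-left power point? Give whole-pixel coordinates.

(2786, 1237)

Content width = 6984 − 1311 − 1249 = 4424 px; content height = 1846 − 167 − 74 = 1605 px.
Lower-left is one-third across and two-thirds down within the safe area.
x = 1311 + 1 × 4424/3 = 1311 + 1474.67 ≈ 2786
y = 167 + 2 × 1605/3 = 167 + 1070.00 ≈ 1237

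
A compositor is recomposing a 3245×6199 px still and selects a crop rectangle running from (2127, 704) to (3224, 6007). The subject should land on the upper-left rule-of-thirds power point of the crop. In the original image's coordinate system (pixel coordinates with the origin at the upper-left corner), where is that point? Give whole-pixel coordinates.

x = 2493 px, y = 2472 px

Crop width = 3224 − 2127 = 1097 px; one third is 365.67 px.
Crop height = 6007 − 704 = 5303 px; one third is 1767.67 px.
The upper-left point is one-third across and one-third down within the crop:
x = 2127 + 1 × 365.67 ≈ 2493; y = 704 + 1 × 1767.67 ≈ 2472.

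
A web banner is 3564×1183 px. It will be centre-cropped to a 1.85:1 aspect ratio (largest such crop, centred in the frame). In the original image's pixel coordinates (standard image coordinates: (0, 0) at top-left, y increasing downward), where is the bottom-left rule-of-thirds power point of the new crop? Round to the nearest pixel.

3564/1183 > 1.85/1, so the 1.85:1 crop keeps the full height 1183 and trims width to 1183 × 1.85/1 = 2188.55 px.
Left offset = (3564 − 2188.55)/2 = 687.72 px; top offset = 0.
Bottom-left is one-third across and two-thirds down within the crop:
x = 687.72 + 1 × 2188.55/3 ≈ 1417; y = 0.00 + 2 × 1183.00/3 ≈ 789.

x = 1417 px, y = 789 px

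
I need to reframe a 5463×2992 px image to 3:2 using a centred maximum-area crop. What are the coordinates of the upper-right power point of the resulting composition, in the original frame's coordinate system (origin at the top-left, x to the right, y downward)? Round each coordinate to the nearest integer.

5463/2992 > 3/2, so the 3:2 crop keeps the full height 2992 and trims width to 2992 × 3/2 = 4488.00 px.
Left offset = (5463 − 4488.00)/2 = 487.50 px; top offset = 0.
Upper-right is two-thirds across and one-third down within the crop:
x = 487.50 + 2 × 4488.00/3 ≈ 3480; y = 0.00 + 1 × 2992.00/3 ≈ 997.

(3480, 997)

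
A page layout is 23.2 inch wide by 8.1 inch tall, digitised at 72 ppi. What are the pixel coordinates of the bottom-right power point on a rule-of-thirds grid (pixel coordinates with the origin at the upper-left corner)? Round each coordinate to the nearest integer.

(1114, 389)

In pixels the canvas is 23.2 × 72 = 1670.4 wide and 8.1 × 72 = 583.2 tall.
The bottom-right point is two-thirds across and two-thirds down:
x = 2 × 1670.4/3 ≈ 1114; y = 2 × 583.2/3 ≈ 389.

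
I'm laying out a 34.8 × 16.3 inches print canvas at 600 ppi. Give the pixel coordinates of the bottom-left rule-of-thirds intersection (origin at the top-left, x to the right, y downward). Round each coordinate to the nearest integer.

x = 6960 px, y = 6520 px

In pixels the canvas is 34.8 × 600 = 20880 wide and 16.3 × 600 = 9780 tall.
The bottom-left point is one-third across and two-thirds down:
x = 1 × 20880/3 ≈ 6960; y = 2 × 9780/3 ≈ 6520.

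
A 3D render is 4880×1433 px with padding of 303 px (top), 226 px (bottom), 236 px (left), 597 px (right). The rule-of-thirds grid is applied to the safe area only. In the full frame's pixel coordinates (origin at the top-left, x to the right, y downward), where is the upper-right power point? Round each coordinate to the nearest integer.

(2934, 604)

Content width = 4880 − 236 − 597 = 4047 px; content height = 1433 − 303 − 226 = 904 px.
Upper-right is two-thirds across and one-third down within the safe area.
x = 236 + 2 × 4047/3 = 236 + 2698.00 ≈ 2934
y = 303 + 1 × 904/3 = 303 + 301.33 ≈ 604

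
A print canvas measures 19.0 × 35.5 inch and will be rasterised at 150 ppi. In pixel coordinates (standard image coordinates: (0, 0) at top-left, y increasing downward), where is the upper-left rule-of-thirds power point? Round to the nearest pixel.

In pixels the canvas is 19.0 × 150 = 2850 wide and 35.5 × 150 = 5325 tall.
The upper-left point is one-third across and one-third down:
x = 1 × 2850/3 ≈ 950; y = 1 × 5325/3 ≈ 1775.

x = 950 px, y = 1775 px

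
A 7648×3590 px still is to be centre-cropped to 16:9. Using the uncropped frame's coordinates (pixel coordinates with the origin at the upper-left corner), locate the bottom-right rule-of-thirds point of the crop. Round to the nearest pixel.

7648/3590 > 16/9, so the 16:9 crop keeps the full height 3590 and trims width to 3590 × 16/9 = 6382.22 px.
Left offset = (7648 − 6382.22)/2 = 632.89 px; top offset = 0.
Bottom-right is two-thirds across and two-thirds down within the crop:
x = 632.89 + 2 × 6382.22/3 ≈ 4888; y = 0.00 + 2 × 3590.00/3 ≈ 2393.

x = 4888 px, y = 2393 px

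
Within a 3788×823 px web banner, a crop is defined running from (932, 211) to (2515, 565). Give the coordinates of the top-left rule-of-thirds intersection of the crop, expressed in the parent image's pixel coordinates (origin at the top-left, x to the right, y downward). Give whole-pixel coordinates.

x = 1460 px, y = 329 px

Crop width = 2515 − 932 = 1583 px; one third is 527.67 px.
Crop height = 565 − 211 = 354 px; one third is 118.00 px.
The top-left point is one-third across and one-third down within the crop:
x = 932 + 1 × 527.67 ≈ 1460; y = 211 + 1 × 118.00 ≈ 329.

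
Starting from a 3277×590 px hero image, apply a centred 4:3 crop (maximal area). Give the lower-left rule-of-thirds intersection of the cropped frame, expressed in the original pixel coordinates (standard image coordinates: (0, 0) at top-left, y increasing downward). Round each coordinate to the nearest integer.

3277/590 > 4/3, so the 4:3 crop keeps the full height 590 and trims width to 590 × 4/3 = 786.67 px.
Left offset = (3277 − 786.67)/2 = 1245.17 px; top offset = 0.
Lower-left is one-third across and two-thirds down within the crop:
x = 1245.17 + 1 × 786.67/3 ≈ 1507; y = 0.00 + 2 × 590.00/3 ≈ 393.

x = 1507 px, y = 393 px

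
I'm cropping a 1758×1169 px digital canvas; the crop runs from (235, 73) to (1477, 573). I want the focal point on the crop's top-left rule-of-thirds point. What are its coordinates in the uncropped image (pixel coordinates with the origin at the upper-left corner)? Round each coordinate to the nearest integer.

(649, 240)

Crop width = 1477 − 235 = 1242 px; one third is 414.00 px.
Crop height = 573 − 73 = 500 px; one third is 166.67 px.
The top-left point is one-third across and one-third down within the crop:
x = 235 + 1 × 414.00 ≈ 649; y = 73 + 1 × 166.67 ≈ 240.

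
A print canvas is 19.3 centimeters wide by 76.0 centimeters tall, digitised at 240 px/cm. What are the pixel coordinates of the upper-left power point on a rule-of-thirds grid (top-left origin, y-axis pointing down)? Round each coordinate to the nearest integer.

x = 1544 px, y = 6080 px

In pixels the canvas is 19.3 × 240 = 4632 wide and 76.0 × 240 = 18240 tall.
The upper-left point is one-third across and one-third down:
x = 1 × 4632/3 ≈ 1544; y = 1 × 18240/3 ≈ 6080.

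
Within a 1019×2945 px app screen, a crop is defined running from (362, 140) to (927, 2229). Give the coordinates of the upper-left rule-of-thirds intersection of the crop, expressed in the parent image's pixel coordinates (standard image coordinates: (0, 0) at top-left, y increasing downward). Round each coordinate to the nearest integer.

x = 550 px, y = 836 px

Crop width = 927 − 362 = 565 px; one third is 188.33 px.
Crop height = 2229 − 140 = 2089 px; one third is 696.33 px.
The upper-left point is one-third across and one-third down within the crop:
x = 362 + 1 × 188.33 ≈ 550; y = 140 + 1 × 696.33 ≈ 836.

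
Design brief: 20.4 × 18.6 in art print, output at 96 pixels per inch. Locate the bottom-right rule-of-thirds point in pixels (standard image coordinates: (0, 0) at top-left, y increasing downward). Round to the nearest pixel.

In pixels the canvas is 20.4 × 96 = 1958.4 wide and 18.6 × 96 = 1785.6 tall.
The bottom-right point is two-thirds across and two-thirds down:
x = 2 × 1958.4/3 ≈ 1306; y = 2 × 1785.6/3 ≈ 1190.

x = 1306 px, y = 1190 px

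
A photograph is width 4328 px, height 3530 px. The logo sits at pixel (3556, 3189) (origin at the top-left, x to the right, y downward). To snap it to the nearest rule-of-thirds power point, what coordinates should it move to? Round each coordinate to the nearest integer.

x = 2885 px, y = 2353 px

Third lines: x ∈ {1443, 2885}, y ∈ {1177, 2353}.
3556 is closer to x = 2885; 3189 is closer to y = 2353.
So the nearest intersection is the lower-right power point.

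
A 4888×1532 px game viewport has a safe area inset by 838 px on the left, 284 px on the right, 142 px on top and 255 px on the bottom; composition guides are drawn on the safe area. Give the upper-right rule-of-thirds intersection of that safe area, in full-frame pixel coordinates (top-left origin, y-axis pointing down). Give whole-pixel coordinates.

Content width = 4888 − 838 − 284 = 3766 px; content height = 1532 − 142 − 255 = 1135 px.
Upper-right is two-thirds across and one-third down within the safe area.
x = 838 + 2 × 3766/3 = 838 + 2510.67 ≈ 3349
y = 142 + 1 × 1135/3 = 142 + 378.33 ≈ 520

x = 3349 px, y = 520 px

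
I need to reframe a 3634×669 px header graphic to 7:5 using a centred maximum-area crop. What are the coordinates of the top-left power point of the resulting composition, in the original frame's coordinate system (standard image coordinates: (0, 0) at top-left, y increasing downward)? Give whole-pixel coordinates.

3634/669 > 7/5, so the 7:5 crop keeps the full height 669 and trims width to 669 × 7/5 = 936.60 px.
Left offset = (3634 − 936.60)/2 = 1348.70 px; top offset = 0.
Top-left is one-third across and one-third down within the crop:
x = 1348.70 + 1 × 936.60/3 ≈ 1661; y = 0.00 + 1 × 669.00/3 ≈ 223.

x = 1661 px, y = 223 px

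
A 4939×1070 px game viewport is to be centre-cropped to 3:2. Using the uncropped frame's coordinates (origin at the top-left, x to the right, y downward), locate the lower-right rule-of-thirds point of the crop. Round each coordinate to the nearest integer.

4939/1070 > 3/2, so the 3:2 crop keeps the full height 1070 and trims width to 1070 × 3/2 = 1605.00 px.
Left offset = (4939 − 1605.00)/2 = 1667.00 px; top offset = 0.
Lower-right is two-thirds across and two-thirds down within the crop:
x = 1667.00 + 2 × 1605.00/3 ≈ 2737; y = 0.00 + 2 × 1070.00/3 ≈ 713.

x = 2737 px, y = 713 px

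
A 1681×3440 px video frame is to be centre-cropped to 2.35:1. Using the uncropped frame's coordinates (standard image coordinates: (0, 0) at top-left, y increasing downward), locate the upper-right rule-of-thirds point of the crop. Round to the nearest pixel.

x = 1121 px, y = 1601 px

1681/3440 < 2.35/1, so the 2.35:1 crop keeps the full width 1681 and trims height to 1681 × 1/2.35 = 715.32 px.
Top offset = (3440 − 715.32)/2 = 1362.34 px; left offset = 0.
Upper-right is two-thirds across and one-third down within the crop:
x = 0.00 + 2 × 1681.00/3 ≈ 1121; y = 1362.34 + 1 × 715.32/3 ≈ 1601.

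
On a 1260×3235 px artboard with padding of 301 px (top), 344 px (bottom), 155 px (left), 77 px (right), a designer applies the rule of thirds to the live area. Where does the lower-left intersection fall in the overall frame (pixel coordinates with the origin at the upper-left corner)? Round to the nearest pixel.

Content width = 1260 − 155 − 77 = 1028 px; content height = 3235 − 301 − 344 = 2590 px.
Lower-left is one-third across and two-thirds down within the live area.
x = 155 + 1 × 1028/3 = 155 + 342.67 ≈ 498
y = 301 + 2 × 2590/3 = 301 + 1726.67 ≈ 2028

x = 498 px, y = 2028 px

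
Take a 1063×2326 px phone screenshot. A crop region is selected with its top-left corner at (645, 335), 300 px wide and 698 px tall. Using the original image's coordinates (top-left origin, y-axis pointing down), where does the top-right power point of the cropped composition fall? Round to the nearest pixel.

x = 845 px, y = 568 px

One third of the crop width 300 is 100.00 px.
One third of the crop height 698 is 232.67 px.
The top-right point is two-thirds across and one-third down within the crop:
x = 645 + 2 × 100.00 ≈ 845; y = 335 + 1 × 232.67 ≈ 568.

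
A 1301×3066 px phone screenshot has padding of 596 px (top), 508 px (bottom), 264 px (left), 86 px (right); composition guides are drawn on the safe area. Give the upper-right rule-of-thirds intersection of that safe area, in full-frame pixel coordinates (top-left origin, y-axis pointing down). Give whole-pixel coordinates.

x = 898 px, y = 1250 px

Content width = 1301 − 264 − 86 = 951 px; content height = 3066 − 596 − 508 = 1962 px.
Upper-right is two-thirds across and one-third down within the safe area.
x = 264 + 2 × 951/3 = 264 + 634.00 ≈ 898
y = 596 + 1 × 1962/3 = 596 + 654.00 ≈ 1250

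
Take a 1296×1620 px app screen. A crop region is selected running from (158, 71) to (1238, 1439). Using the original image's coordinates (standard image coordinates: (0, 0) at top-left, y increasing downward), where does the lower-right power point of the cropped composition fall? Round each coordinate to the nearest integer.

Crop width = 1238 − 158 = 1080 px; one third is 360.00 px.
Crop height = 1439 − 71 = 1368 px; one third is 456.00 px.
The lower-right point is two-thirds across and two-thirds down within the crop:
x = 158 + 2 × 360.00 ≈ 878; y = 71 + 2 × 456.00 ≈ 983.

x = 878 px, y = 983 px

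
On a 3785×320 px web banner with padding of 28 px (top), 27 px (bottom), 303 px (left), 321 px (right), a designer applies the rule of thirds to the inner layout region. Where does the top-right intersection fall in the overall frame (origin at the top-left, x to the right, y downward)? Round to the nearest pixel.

x = 2410 px, y = 116 px

Content width = 3785 − 303 − 321 = 3161 px; content height = 320 − 28 − 27 = 265 px.
Top-right is two-thirds across and one-third down within the inner layout region.
x = 303 + 2 × 3161/3 = 303 + 2107.33 ≈ 2410
y = 28 + 1 × 265/3 = 28 + 88.33 ≈ 116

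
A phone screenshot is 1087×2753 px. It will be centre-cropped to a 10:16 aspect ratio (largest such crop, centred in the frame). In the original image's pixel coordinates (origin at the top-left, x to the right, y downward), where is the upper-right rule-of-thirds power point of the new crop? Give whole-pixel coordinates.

1087/2753 < 10/16, so the 10:16 crop keeps the full width 1087 and trims height to 1087 × 16/10 = 1739.20 px.
Top offset = (2753 − 1739.20)/2 = 506.90 px; left offset = 0.
Upper-right is two-thirds across and one-third down within the crop:
x = 0.00 + 2 × 1087.00/3 ≈ 725; y = 506.90 + 1 × 1739.20/3 ≈ 1087.

x = 725 px, y = 1087 px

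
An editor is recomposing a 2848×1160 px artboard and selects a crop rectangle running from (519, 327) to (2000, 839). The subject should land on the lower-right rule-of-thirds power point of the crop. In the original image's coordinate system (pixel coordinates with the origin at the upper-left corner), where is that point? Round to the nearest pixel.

Crop width = 2000 − 519 = 1481 px; one third is 493.67 px.
Crop height = 839 − 327 = 512 px; one third is 170.67 px.
The lower-right point is two-thirds across and two-thirds down within the crop:
x = 519 + 2 × 493.67 ≈ 1506; y = 327 + 2 × 170.67 ≈ 668.

x = 1506 px, y = 668 px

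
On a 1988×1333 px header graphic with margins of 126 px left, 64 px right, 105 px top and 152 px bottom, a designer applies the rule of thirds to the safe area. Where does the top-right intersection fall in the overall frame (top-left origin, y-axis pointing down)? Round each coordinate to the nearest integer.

x = 1325 px, y = 464 px

Content width = 1988 − 126 − 64 = 1798 px; content height = 1333 − 105 − 152 = 1076 px.
Top-right is two-thirds across and one-third down within the safe area.
x = 126 + 2 × 1798/3 = 126 + 1198.67 ≈ 1325
y = 105 + 1 × 1076/3 = 105 + 358.67 ≈ 464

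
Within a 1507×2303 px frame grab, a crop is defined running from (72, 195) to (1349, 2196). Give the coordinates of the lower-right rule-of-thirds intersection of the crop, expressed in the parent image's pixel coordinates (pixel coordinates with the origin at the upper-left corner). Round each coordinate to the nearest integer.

(923, 1529)

Crop width = 1349 − 72 = 1277 px; one third is 425.67 px.
Crop height = 2196 − 195 = 2001 px; one third is 667.00 px.
The lower-right point is two-thirds across and two-thirds down within the crop:
x = 72 + 2 × 425.67 ≈ 923; y = 195 + 2 × 667.00 ≈ 1529.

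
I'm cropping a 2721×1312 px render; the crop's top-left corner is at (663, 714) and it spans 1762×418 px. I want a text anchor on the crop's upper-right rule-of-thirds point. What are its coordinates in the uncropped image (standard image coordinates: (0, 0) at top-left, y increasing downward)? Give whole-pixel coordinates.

One third of the crop width 1762 is 587.33 px.
One third of the crop height 418 is 139.33 px.
The upper-right point is two-thirds across and one-third down within the crop:
x = 663 + 2 × 587.33 ≈ 1838; y = 714 + 1 × 139.33 ≈ 853.

(1838, 853)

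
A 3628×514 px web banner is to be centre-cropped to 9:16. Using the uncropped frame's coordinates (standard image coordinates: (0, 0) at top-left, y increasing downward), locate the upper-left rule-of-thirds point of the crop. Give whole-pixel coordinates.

3628/514 > 9/16, so the 9:16 crop keeps the full height 514 and trims width to 514 × 9/16 = 289.12 px.
Left offset = (3628 − 289.12)/2 = 1669.44 px; top offset = 0.
Upper-left is one-third across and one-third down within the crop:
x = 1669.44 + 1 × 289.12/3 ≈ 1766; y = 0.00 + 1 × 514.00/3 ≈ 171.

(1766, 171)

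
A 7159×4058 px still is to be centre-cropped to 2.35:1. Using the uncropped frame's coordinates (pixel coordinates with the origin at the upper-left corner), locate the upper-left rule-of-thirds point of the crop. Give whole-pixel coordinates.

7159/4058 < 2.35/1, so the 2.35:1 crop keeps the full width 7159 and trims height to 7159 × 1/2.35 = 3046.38 px.
Top offset = (4058 − 3046.38)/2 = 505.81 px; left offset = 0.
Upper-left is one-third across and one-third down within the crop:
x = 0.00 + 1 × 7159.00/3 ≈ 2386; y = 505.81 + 1 × 3046.38/3 ≈ 1521.

(2386, 1521)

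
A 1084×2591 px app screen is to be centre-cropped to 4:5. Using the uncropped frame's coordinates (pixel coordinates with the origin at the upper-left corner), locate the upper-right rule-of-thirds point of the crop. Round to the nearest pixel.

1084/2591 < 4/5, so the 4:5 crop keeps the full width 1084 and trims height to 1084 × 5/4 = 1355.00 px.
Top offset = (2591 − 1355.00)/2 = 618.00 px; left offset = 0.
Upper-right is two-thirds across and one-third down within the crop:
x = 0.00 + 2 × 1084.00/3 ≈ 723; y = 618.00 + 1 × 1355.00/3 ≈ 1070.

(723, 1070)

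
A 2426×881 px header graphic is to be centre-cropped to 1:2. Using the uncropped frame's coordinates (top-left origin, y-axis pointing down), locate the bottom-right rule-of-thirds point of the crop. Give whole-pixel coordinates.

x = 1286 px, y = 587 px

2426/881 > 1/2, so the 1:2 crop keeps the full height 881 and trims width to 881 × 1/2 = 440.50 px.
Left offset = (2426 − 440.50)/2 = 992.75 px; top offset = 0.
Bottom-right is two-thirds across and two-thirds down within the crop:
x = 992.75 + 2 × 440.50/3 ≈ 1286; y = 0.00 + 2 × 881.00/3 ≈ 587.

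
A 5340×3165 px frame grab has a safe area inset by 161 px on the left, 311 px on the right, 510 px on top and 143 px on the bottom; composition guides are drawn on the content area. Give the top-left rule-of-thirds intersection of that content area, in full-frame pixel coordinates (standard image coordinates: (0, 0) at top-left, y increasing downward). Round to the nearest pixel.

Content width = 5340 − 161 − 311 = 4868 px; content height = 3165 − 510 − 143 = 2512 px.
Top-left is one-third across and one-third down within the content area.
x = 161 + 1 × 4868/3 = 161 + 1622.67 ≈ 1784
y = 510 + 1 × 2512/3 = 510 + 837.33 ≈ 1347

(1784, 1347)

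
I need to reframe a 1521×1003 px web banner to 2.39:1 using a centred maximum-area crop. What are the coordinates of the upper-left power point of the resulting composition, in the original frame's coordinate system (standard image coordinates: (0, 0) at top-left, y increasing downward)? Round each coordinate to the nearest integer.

x = 507 px, y = 395 px

1521/1003 < 2.39/1, so the 2.39:1 crop keeps the full width 1521 and trims height to 1521 × 1/2.39 = 636.40 px.
Top offset = (1003 − 636.40)/2 = 183.30 px; left offset = 0.
Upper-left is one-third across and one-third down within the crop:
x = 0.00 + 1 × 1521.00/3 ≈ 507; y = 183.30 + 1 × 636.40/3 ≈ 395.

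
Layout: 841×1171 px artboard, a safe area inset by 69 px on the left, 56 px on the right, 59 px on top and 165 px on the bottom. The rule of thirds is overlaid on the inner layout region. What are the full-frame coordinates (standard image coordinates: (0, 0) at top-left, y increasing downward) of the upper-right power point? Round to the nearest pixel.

Content width = 841 − 69 − 56 = 716 px; content height = 1171 − 59 − 165 = 947 px.
Upper-right is two-thirds across and one-third down within the inner layout region.
x = 69 + 2 × 716/3 = 69 + 477.33 ≈ 546
y = 59 + 1 × 947/3 = 59 + 315.67 ≈ 375

x = 546 px, y = 375 px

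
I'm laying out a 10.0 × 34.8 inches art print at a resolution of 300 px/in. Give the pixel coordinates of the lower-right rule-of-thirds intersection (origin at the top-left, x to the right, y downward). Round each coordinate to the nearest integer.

(2000, 6960)

In pixels the canvas is 10.0 × 300 = 3000 wide and 34.8 × 300 = 10440 tall.
The lower-right point is two-thirds across and two-thirds down:
x = 2 × 3000/3 ≈ 2000; y = 2 × 10440/3 ≈ 6960.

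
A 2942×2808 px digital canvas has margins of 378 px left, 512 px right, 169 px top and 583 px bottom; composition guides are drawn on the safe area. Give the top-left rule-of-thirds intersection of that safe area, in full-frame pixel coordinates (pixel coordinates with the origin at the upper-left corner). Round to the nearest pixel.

Content width = 2942 − 378 − 512 = 2052 px; content height = 2808 − 169 − 583 = 2056 px.
Top-left is one-third across and one-third down within the safe area.
x = 378 + 1 × 2052/3 = 378 + 684.00 ≈ 1062
y = 169 + 1 × 2056/3 = 169 + 685.33 ≈ 854

(1062, 854)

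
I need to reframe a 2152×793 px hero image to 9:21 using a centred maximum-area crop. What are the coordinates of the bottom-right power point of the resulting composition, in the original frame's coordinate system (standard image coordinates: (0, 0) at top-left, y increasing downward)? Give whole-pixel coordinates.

(1133, 529)

2152/793 > 9/21, so the 9:21 crop keeps the full height 793 and trims width to 793 × 9/21 = 339.86 px.
Left offset = (2152 − 339.86)/2 = 906.07 px; top offset = 0.
Bottom-right is two-thirds across and two-thirds down within the crop:
x = 906.07 + 2 × 339.86/3 ≈ 1133; y = 0.00 + 2 × 793.00/3 ≈ 529.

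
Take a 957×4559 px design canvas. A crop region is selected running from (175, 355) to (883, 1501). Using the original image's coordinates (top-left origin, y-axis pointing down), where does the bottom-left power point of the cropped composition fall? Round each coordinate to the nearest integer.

Crop width = 883 − 175 = 708 px; one third is 236.00 px.
Crop height = 1501 − 355 = 1146 px; one third is 382.00 px.
The bottom-left point is one-third across and two-thirds down within the crop:
x = 175 + 1 × 236.00 ≈ 411; y = 355 + 2 × 382.00 ≈ 1119.

x = 411 px, y = 1119 px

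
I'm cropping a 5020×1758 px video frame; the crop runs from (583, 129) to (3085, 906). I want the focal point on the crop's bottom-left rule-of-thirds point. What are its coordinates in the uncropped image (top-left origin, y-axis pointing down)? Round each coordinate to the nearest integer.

Crop width = 3085 − 583 = 2502 px; one third is 834.00 px.
Crop height = 906 − 129 = 777 px; one third is 259.00 px.
The bottom-left point is one-third across and two-thirds down within the crop:
x = 583 + 1 × 834.00 ≈ 1417; y = 129 + 2 × 259.00 ≈ 647.

x = 1417 px, y = 647 px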